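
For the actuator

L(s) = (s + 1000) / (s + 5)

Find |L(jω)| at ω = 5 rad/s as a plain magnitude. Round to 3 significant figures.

141

Substitute s = j5:
Numerator: (j5) + 1000 = 1000 + j5
Denominator: (j5) + 5 = 5 + j5
|N| = √(1000² + 5²) ≈ 1000, ∠N ≈ 0.29°
|D| = √(5² + 5²) ≈ 7.0711, ∠D ≈ 45.00°
|L| = 1000 / 7.0711 ≈ 141.42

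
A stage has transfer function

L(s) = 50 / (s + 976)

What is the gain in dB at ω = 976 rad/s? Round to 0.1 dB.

Substitute s = j976:
Numerator: 50 = 50 + j0
Denominator: (j976) + 976 = 976 + j976
|N| = √(50² + 0²) ≈ 50, ∠N ≈ 0.00°
|D| = √(976² + 976²) ≈ 1380.3, ∠D ≈ 45.00°
|L| = 50 / 1380.3 ≈ 0.036224
Gain = 20 log₁₀(0.036224) ≈ -28.82 dB

-28.8 dB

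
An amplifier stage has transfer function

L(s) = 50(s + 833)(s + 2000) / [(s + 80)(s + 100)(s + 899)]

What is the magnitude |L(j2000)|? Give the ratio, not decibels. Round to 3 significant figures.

At s = jω = j2000:
zero (s+833): 833 + j2000 → |·| = √(833²+2000²) = √4693889 ≈ 2166.5, ∠ = arctan(2000/833) ≈ 67.39°
zero (s+2000): 2000 + j2000 → |·| = √(2000²+2000²) = √8000000 ≈ 2828.4, ∠ = arctan(2000/2000) ≈ 45.00°
pole (s+80): 80 + j2000 → |·| = √(80²+2000²) = √4006400 ≈ 2001.6, ∠ = arctan(2000/80) ≈ 87.71°
pole (s+100): 100 + j2000 → |·| = √(100²+2000²) = √4010000 ≈ 2002.5, ∠ = arctan(2000/100) ≈ 87.14°
pole (s+899): 899 + j2000 → |·| = √(899²+2000²) = √4808201 ≈ 2192.8, ∠ = arctan(2000/899) ≈ 65.80°
|L| = 50 · 6.1277e+06 / 8.7892e+09 ≈ 0.034859

0.0349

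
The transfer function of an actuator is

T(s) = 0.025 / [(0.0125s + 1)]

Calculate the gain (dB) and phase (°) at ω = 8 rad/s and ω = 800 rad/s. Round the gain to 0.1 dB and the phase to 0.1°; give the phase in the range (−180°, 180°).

At ω = 8 rad/s:
pole (1 + j8·0.0125) = 1 + j0.1 → |·| ≈ 1.005, ∠ ≈ 5.71°
|T| = 0.025 · 1 / (1.005) ≈ 0.024876
Gain = 20 log₁₀(0.024876) ≈ -32.08 dB
∠T = (0°) − (5.71°) = -5.71°

At ω = 800 rad/s:
pole (1 + j800·0.0125) = 1 + j10 → |·| ≈ 10.05, ∠ ≈ 84.29°
|T| = 0.025 · 1 / (10.05) ≈ 0.0024876
Gain = 20 log₁₀(0.0024876) ≈ -52.08 dB
∠T = (0°) − (84.29°) = -84.29°

ω = 8: -32.1 dB, -5.7°; ω = 800: -52.1 dB, -84.3°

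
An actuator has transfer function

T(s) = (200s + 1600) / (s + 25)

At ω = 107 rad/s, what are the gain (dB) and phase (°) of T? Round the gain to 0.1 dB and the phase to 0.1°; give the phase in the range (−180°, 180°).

45.8 dB, 8.9°

Substitute s = j107:
Numerator: 200(j107) + 1600 = 1600 + j21400
Denominator: (j107) + 25 = 25 + j107
|N| = √(1600² + 21400²) ≈ 21460, ∠N ≈ 85.72°
|D| = √(25² + 107²) ≈ 109.88, ∠D ≈ 76.85°
|T| = 21460 / 109.88 ≈ 195.3
Gain = 20 log₁₀(195.3) ≈ 45.81 dB
∠T = 85.72° − 76.85° = 8.87°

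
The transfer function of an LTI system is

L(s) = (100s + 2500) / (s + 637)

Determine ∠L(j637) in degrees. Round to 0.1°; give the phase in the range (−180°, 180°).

Substitute s = j637:
Numerator: 100(j637) + 2500 = 2500 + j63700
Denominator: (j637) + 637 = 637 + j637
|N| = √(2500² + 63700²) ≈ 63749, ∠N ≈ 87.75°
|D| = √(637² + 637²) ≈ 900.85, ∠D ≈ 45.00°
∠L = 87.75° − 45.00° = 42.75°

42.8°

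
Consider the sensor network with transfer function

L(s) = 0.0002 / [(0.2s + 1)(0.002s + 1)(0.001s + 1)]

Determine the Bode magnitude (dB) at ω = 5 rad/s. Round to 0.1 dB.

-77.0 dB

At ω = 5 rad/s:
pole (1 + j5·0.2) = 1 + j1 → |·| ≈ 1.4142, ∠ ≈ 45.00°
pole (1 + j5·0.002) = 1 + j0.01 → |·| ≈ 1, ∠ ≈ 0.57°
pole (1 + j5·0.001) = 1 + j0.005 → |·| ≈ 1, ∠ ≈ 0.29°
|L| = 0.0002 · 1 / (1.4142 · 1 · 1) ≈ 0.00014142
Gain = 20 log₁₀(0.00014142) ≈ -76.99 dB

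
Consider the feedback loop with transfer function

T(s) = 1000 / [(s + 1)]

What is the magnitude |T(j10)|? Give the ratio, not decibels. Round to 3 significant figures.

99.5

At ω = 10 rad/s:
pole (1 + j10·1) = 1 + j10 → |·| ≈ 10.05, ∠ ≈ 84.29°
|T| = 1000 · 1 / (10.05) ≈ 99.502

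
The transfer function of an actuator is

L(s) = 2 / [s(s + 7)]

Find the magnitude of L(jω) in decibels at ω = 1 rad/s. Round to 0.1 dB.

-11.0 dB

At s = jω = j1:
pole (s+7): 7 + j1 → |·| = √(7²+1²) = √50 ≈ 7.0711, ∠ = arctan(1/7) ≈ 8.13°
pole at origin: |s| = 1, ∠ = 90.00° (in denominator)
|L| = 2 / 7.0711 ≈ 0.28284
Gain = 20 log₁₀(0.28284) ≈ -10.97 dB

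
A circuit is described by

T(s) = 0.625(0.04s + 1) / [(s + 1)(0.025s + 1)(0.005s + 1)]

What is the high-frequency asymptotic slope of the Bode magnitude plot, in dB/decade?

-40 dB/decade

Each pole contributes −20 dB/decade at high frequency; each zero contributes +20 dB/decade.
Net: 1 zero(s) − 3 pole(s) → -40 dB/decade.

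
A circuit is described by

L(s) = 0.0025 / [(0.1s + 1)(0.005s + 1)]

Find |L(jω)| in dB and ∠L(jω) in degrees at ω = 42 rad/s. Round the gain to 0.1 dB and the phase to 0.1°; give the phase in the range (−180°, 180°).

-64.9 dB, -88.5°

At ω = 42 rad/s:
pole (1 + j42·0.1) = 1 + j4.2 → |·| ≈ 4.3174, ∠ ≈ 76.61°
pole (1 + j42·0.005) = 1 + j0.21 → |·| ≈ 1.0218, ∠ ≈ 11.86°
|L| = 0.0025 · 1 / (4.3174 · 1.0218) ≈ 0.0005667
Gain = 20 log₁₀(0.0005667) ≈ -64.93 dB
∠L = (0°) − (76.61° + 11.86°) = -88.47°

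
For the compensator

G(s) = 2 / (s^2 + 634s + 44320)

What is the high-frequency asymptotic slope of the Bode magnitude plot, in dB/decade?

Each pole contributes −20 dB/decade at high frequency; each zero contributes +20 dB/decade.
Net: 0 zero(s) − 2 pole(s) → -40 dB/decade.

-40 dB/decade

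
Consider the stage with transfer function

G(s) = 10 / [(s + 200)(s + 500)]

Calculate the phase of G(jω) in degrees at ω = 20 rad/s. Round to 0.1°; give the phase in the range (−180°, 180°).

-8.0°

At s = jω = j20:
pole (s+200): 200 + j20 → |·| = √(200²+20²) = √40400 ≈ 201, ∠ = arctan(20/200) ≈ 5.71°
pole (s+500): 500 + j20 → |·| = √(500²+20²) = √250400 ≈ 500.4, ∠ = arctan(20/500) ≈ 2.29°
∠G = 0.00° − 8.00° = -8.00°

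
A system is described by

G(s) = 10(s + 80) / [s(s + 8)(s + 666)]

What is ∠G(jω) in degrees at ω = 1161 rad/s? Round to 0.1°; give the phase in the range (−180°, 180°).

-153.7°

At s = jω = j1161:
zero (s+80): 80 + j1161 → |·| = √(80²+1161²) = √1354321 ≈ 1163.8, ∠ = arctan(1161/80) ≈ 86.06°
pole (s+8): 8 + j1161 → |·| = √(8²+1161²) = √1347985 ≈ 1161, ∠ = arctan(1161/8) ≈ 89.61°
pole (s+666): 666 + j1161 → |·| = √(666²+1161²) = √1791477 ≈ 1338.5, ∠ = arctan(1161/666) ≈ 60.16°
pole at origin: |s| = 1161, ∠ = 90.00° (in denominator)
∠G = 86.06° − 239.77° = -153.71°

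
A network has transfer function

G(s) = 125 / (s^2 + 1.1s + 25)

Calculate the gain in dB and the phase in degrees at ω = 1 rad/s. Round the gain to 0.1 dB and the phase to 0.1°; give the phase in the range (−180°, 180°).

At s = jω = j1:
quadratic: (j1)² + 1.1·j1 + 25 = 24 + j1.1 → |·| ≈ 24.025, ∠ ≈ 2.62°
|G| = 125 / 24.025 ≈ 5.2029
Gain = 20 log₁₀(5.2029) ≈ 14.32 dB
∠G = 0.00° − 2.62° = -2.62°

14.3 dB, -2.6°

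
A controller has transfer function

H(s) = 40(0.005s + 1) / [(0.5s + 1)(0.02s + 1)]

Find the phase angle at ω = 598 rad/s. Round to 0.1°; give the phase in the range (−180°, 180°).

-103.5°

At ω = 598 rad/s:
zero (1 + j598·0.005) = 1 + j2.99 → |·| ≈ 3.1528, ∠ ≈ 71.51°
pole (1 + j598·0.5) = 1 + j299 → |·| ≈ 299, ∠ ≈ 89.81°
pole (1 + j598·0.02) = 1 + j11.96 → |·| ≈ 12.002, ∠ ≈ 85.22°
∠H = (71.51°) − (89.81° + 85.22°) = -103.52°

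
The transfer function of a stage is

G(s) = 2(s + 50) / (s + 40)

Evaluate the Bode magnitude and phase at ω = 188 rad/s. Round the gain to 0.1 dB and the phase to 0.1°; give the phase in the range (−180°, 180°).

6.1 dB, -2.9°

At s = jω = j188:
zero (s+50): 50 + j188 → |·| = √(50²+188²) = √37844 ≈ 194.54, ∠ = arctan(188/50) ≈ 75.11°
pole (s+40): 40 + j188 → |·| = √(40²+188²) = √36944 ≈ 192.21, ∠ = arctan(188/40) ≈ 77.99°
|G| = 2 · 194.54 / 192.21 ≈ 2.0242
Gain = 20 log₁₀(2.0242) ≈ 6.13 dB
∠G = 75.11° − 77.99° = -2.88°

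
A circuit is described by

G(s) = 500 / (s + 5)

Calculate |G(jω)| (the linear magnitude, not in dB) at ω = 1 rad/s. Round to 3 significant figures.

Substitute s = j1:
Numerator: 500 = 500 + j0
Denominator: (j1) + 5 = 5 + j1
|N| = √(500² + 0²) ≈ 500, ∠N ≈ 0.00°
|D| = √(5² + 1²) ≈ 5.099, ∠D ≈ 11.31°
|G| = 500 / 5.099 ≈ 98.058

98.1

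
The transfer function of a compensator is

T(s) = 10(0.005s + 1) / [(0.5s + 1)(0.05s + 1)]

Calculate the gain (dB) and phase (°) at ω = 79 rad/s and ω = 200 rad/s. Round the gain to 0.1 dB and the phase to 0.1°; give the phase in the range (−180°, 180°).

ω = 79: -23.5 dB, -142.8°; ω = 200: -37.0 dB, -128.7°

At ω = 79 rad/s:
zero (1 + j79·0.005) = 1 + j0.395 → |·| ≈ 1.0752, ∠ ≈ 21.55°
pole (1 + j79·0.5) = 1 + j39.5 → |·| ≈ 39.513, ∠ ≈ 88.55°
pole (1 + j79·0.05) = 1 + j3.95 → |·| ≈ 4.0746, ∠ ≈ 75.79°
|T| = 10 · 1.0752 / (39.513 · 4.0746) ≈ 0.066783
Gain = 20 log₁₀(0.066783) ≈ -23.51 dB
∠T = (21.55°) − (88.55° + 75.79°) = -142.79°

At ω = 200 rad/s:
zero (1 + j200·0.005) = 1 + j1 → |·| ≈ 1.4142, ∠ ≈ 45.00°
pole (1 + j200·0.5) = 1 + j100 → |·| ≈ 100, ∠ ≈ 89.43°
pole (1 + j200·0.05) = 1 + j10 → |·| ≈ 10.05, ∠ ≈ 84.29°
|T| = 10 · 1.4142 / (100 · 10.05) ≈ 0.014072
Gain = 20 log₁₀(0.014072) ≈ -37.03 dB
∠T = (45.00°) − (89.43° + 84.29°) = -128.72°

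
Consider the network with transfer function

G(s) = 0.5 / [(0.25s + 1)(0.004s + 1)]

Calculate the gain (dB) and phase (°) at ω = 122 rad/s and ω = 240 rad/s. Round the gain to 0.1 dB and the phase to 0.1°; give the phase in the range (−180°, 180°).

ω = 122: -36.6 dB, -114.1°; ω = 240: -44.4 dB, -132.9°

At ω = 122 rad/s:
pole (1 + j122·0.25) = 1 + j30.5 → |·| ≈ 30.516, ∠ ≈ 88.12°
pole (1 + j122·0.004) = 1 + j0.488 → |·| ≈ 1.1127, ∠ ≈ 26.01°
|G| = 0.5 · 1 / (30.516 · 1.1127) ≈ 0.014725
Gain = 20 log₁₀(0.014725) ≈ -36.64 dB
∠G = (0°) − (88.12° + 26.01°) = -114.13°

At ω = 240 rad/s:
pole (1 + j240·0.25) = 1 + j60 → |·| ≈ 60.008, ∠ ≈ 89.05°
pole (1 + j240·0.004) = 1 + j0.96 → |·| ≈ 1.3862, ∠ ≈ 43.83°
|G| = 0.5 · 1 / (60.008 · 1.3862) ≈ 0.0060108
Gain = 20 log₁₀(0.0060108) ≈ -44.42 dB
∠G = (0°) − (89.05° + 43.83°) = -132.88°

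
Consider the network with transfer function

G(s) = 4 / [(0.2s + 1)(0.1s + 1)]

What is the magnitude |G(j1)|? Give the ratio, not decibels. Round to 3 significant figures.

At ω = 1 rad/s:
pole (1 + j1·0.2) = 1 + j0.2 → |·| ≈ 1.0198, ∠ ≈ 11.31°
pole (1 + j1·0.1) = 1 + j0.1 → |·| ≈ 1.005, ∠ ≈ 5.71°
|G| = 4 · 1 / (1.0198 · 1.005) ≈ 3.9028

3.90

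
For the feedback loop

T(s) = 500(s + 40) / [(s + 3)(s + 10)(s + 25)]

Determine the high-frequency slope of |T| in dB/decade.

-40 dB/decade

Each pole contributes −20 dB/decade at high frequency; each zero contributes +20 dB/decade.
Net: 1 zero(s) − 3 pole(s) → -40 dB/decade.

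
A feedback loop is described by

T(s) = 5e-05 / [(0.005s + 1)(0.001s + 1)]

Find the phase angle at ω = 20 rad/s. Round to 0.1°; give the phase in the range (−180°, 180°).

At ω = 20 rad/s:
pole (1 + j20·0.005) = 1 + j0.1 → |·| ≈ 1.005, ∠ ≈ 5.71°
pole (1 + j20·0.001) = 1 + j0.02 → |·| ≈ 1.0002, ∠ ≈ 1.15°
∠T = (0°) − (5.71° + 1.15°) = -6.86°

-6.9°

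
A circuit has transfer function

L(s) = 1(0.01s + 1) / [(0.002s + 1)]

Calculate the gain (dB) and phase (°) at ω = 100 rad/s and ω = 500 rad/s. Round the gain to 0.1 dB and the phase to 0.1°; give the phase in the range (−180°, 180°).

ω = 100: 2.8 dB, 33.7°; ω = 500: 11.1 dB, 33.7°

At ω = 100 rad/s:
zero (1 + j100·0.01) = 1 + j1 → |·| ≈ 1.4142, ∠ ≈ 45.00°
pole (1 + j100·0.002) = 1 + j0.2 → |·| ≈ 1.0198, ∠ ≈ 11.31°
|L| = 1 · 1.4142 / (1.0198) ≈ 1.3867
Gain = 20 log₁₀(1.3867) ≈ 2.84 dB
∠L = (45.00°) − (11.31°) = 33.69°

At ω = 500 rad/s:
zero (1 + j500·0.01) = 1 + j5 → |·| ≈ 5.099, ∠ ≈ 78.69°
pole (1 + j500·0.002) = 1 + j1 → |·| ≈ 1.4142, ∠ ≈ 45.00°
|L| = 1 · 5.099 / (1.4142) ≈ 3.6056
Gain = 20 log₁₀(3.6056) ≈ 11.14 dB
∠L = (78.69°) − (45.00°) = 33.69°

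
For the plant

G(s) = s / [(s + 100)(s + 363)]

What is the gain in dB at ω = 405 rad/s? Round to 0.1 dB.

-55.0 dB

At s = jω = j405:
zero at origin: s = j405 → |·| = 405, ∠ = 90.00°
pole (s+100): 100 + j405 → |·| = √(100²+405²) = √174025 ≈ 417.16, ∠ = arctan(405/100) ≈ 76.13°
pole (s+363): 363 + j405 → |·| = √(363²+405²) = √295794 ≈ 543.87, ∠ = arctan(405/363) ≈ 48.13°
|G| = 1 · 405 / 2.2688e+05 ≈ 0.0017851
Gain = 20 log₁₀(0.0017851) ≈ -54.97 dB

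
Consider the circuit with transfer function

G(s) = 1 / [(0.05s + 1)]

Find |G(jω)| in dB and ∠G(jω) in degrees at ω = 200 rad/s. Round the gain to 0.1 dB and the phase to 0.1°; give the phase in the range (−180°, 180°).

At ω = 200 rad/s:
pole (1 + j200·0.05) = 1 + j10 → |·| ≈ 10.05, ∠ ≈ 84.29°
|G| = 1 · 1 / (10.05) ≈ 0.099502
Gain = 20 log₁₀(0.099502) ≈ -20.04 dB
∠G = (0°) − (84.29°) = -84.29°

-20.0 dB, -84.3°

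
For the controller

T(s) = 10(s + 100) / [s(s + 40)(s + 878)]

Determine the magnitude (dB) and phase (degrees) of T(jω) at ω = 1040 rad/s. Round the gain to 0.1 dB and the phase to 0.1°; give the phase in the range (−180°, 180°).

At s = jω = j1040:
zero (s+100): 100 + j1040 → |·| = √(100²+1040²) = √1091600 ≈ 1044.8, ∠ = arctan(1040/100) ≈ 84.51°
pole (s+40): 40 + j1040 → |·| = √(40²+1040²) = √1083200 ≈ 1040.8, ∠ = arctan(1040/40) ≈ 87.80°
pole (s+878): 878 + j1040 → |·| = √(878²+1040²) = √1852484 ≈ 1361.1, ∠ = arctan(1040/878) ≈ 49.83°
pole at origin: |s| = 1040, ∠ = 90.00° (in denominator)
|T| = 10 · 1044.8 / 1.4733e+09 ≈ 7.0916e-06
Gain = 20 log₁₀(7.0916e-06) ≈ -102.99 dB
∠T = 84.51° − 227.63° = -143.12°

-103.0 dB, -143.1°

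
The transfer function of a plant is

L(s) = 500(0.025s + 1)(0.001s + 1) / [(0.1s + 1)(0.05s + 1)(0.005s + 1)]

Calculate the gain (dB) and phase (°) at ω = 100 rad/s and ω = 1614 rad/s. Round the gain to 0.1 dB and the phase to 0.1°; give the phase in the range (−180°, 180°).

ω = 100: 27.5 dB, -115.6°; ω = 1614: -8.8 dB, -115.1°

At ω = 100 rad/s:
zero (1 + j100·0.025) = 1 + j2.5 → |·| ≈ 2.6926, ∠ ≈ 68.20°
zero (1 + j100·0.001) = 1 + j0.1 → |·| ≈ 1.005, ∠ ≈ 5.71°
pole (1 + j100·0.1) = 1 + j10 → |·| ≈ 10.05, ∠ ≈ 84.29°
pole (1 + j100·0.05) = 1 + j5 → |·| ≈ 5.099, ∠ ≈ 78.69°
pole (1 + j100·0.005) = 1 + j0.5 → |·| ≈ 1.118, ∠ ≈ 26.57°
|L| = 500 · 2.6926 · 1.005 / (10.05 · 5.099 · 1.118) ≈ 23.616
Gain = 20 log₁₀(23.616) ≈ 27.46 dB
∠L = (68.20° + 5.71°) − (84.29° + 78.69° + 26.57°) = -115.64°

At ω = 1614 rad/s:
zero (1 + j1614·0.025) = 1 + j40.35 → |·| ≈ 40.362, ∠ ≈ 88.58°
zero (1 + j1614·0.001) = 1 + j1.614 → |·| ≈ 1.8987, ∠ ≈ 58.22°
pole (1 + j1614·0.1) = 1 + j161.4 → |·| ≈ 161.4, ∠ ≈ 89.65°
pole (1 + j1614·0.05) = 1 + j80.7 → |·| ≈ 80.706, ∠ ≈ 89.29°
pole (1 + j1614·0.005) = 1 + j8.07 → |·| ≈ 8.1317, ∠ ≈ 82.94°
|L| = 500 · 40.362 · 1.8987 / (161.4 · 80.706 · 8.1317) ≈ 0.36175
Gain = 20 log₁₀(0.36175) ≈ -8.83 dB
∠L = (88.58° + 58.22°) − (89.65° + 89.29° + 82.94°) = -115.08°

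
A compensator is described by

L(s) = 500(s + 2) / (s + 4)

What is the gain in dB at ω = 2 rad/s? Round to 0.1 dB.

At s = jω = j2:
zero (s+2): 2 + j2 → |·| = √(2²+2²) = √8 ≈ 2.8284, ∠ = arctan(2/2) ≈ 45.00°
pole (s+4): 4 + j2 → |·| = √(4²+2²) = √20 ≈ 4.4721, ∠ = arctan(2/4) ≈ 26.57°
|L| = 500 · 2.8284 / 4.4721 ≈ 316.23
Gain = 20 log₁₀(316.23) ≈ 50.00 dB

50.0 dB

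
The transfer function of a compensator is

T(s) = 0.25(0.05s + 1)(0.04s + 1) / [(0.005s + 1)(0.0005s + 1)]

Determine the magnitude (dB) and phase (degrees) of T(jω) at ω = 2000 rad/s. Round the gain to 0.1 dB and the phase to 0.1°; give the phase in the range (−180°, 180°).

At ω = 2000 rad/s:
zero (1 + j2000·0.05) = 1 + j100 → |·| ≈ 100, ∠ ≈ 89.43°
zero (1 + j2000·0.04) = 1 + j80 → |·| ≈ 80.006, ∠ ≈ 89.28°
pole (1 + j2000·0.005) = 1 + j10 → |·| ≈ 10.05, ∠ ≈ 84.29°
pole (1 + j2000·0.0005) = 1 + j1 → |·| ≈ 1.4142, ∠ ≈ 45.00°
|T| = 0.25 · 100 · 80.006 / (10.05 · 1.4142) ≈ 140.73
Gain = 20 log₁₀(140.73) ≈ 42.97 dB
∠T = (89.43° + 89.28°) − (84.29° + 45.00°) = 49.42°

43.0 dB, 49.4°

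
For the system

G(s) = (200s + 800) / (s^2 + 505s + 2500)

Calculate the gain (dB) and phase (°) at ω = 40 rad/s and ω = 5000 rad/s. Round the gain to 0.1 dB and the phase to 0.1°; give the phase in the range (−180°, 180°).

ω = 40: -8.0 dB, -3.2°; ω = 5000: -28.0 dB, -84.3°

Substitute s = j40:
Numerator: 200(j40) + 800 = 800 + j8000
Denominator: (j40)^2 + 505(j40) + 2500 = 900 + j20200
|N| = √(800² + 8000²) ≈ 8039.9, ∠N ≈ 84.29°
|D| = √(900² + 20200²) ≈ 20220, ∠D ≈ 87.45°
|G| = 8039.9 / 20220 ≈ 0.39762
Gain = 20 log₁₀(0.39762) ≈ -8.01 dB
∠G = 84.29° − 87.45° = -3.16°

Substitute s = j5000:
Numerator: 200(j5000) + 800 = 800 + j1000000
Denominator: (j5000)^2 + 505(j5000) + 2500 = -24997500 + j2525000
|N| = √(800² + 1000000²) ≈ 1e+06, ∠N ≈ 89.95°
|D| = √(24997500² + 2525000²) ≈ 2.5125e+07, ∠D ≈ 174.23°
|G| = 1e+06 / 2.5125e+07 ≈ 0.039801
Gain = 20 log₁₀(0.039801) ≈ -28.00 dB
∠G = 89.95° − 174.23° = -84.28°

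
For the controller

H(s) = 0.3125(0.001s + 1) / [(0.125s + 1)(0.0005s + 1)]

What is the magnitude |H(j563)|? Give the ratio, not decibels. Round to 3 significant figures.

0.00490

At ω = 563 rad/s:
zero (1 + j563·0.001) = 1 + j0.563 → |·| ≈ 1.1476, ∠ ≈ 29.38°
pole (1 + j563·0.125) = 1 + j70.375 → |·| ≈ 70.382, ∠ ≈ 89.19°
pole (1 + j563·0.0005) = 1 + j0.2815 → |·| ≈ 1.0389, ∠ ≈ 15.72°
|H| = 0.3125 · 1.1476 / (70.382 · 1.0389) ≈ 0.0049046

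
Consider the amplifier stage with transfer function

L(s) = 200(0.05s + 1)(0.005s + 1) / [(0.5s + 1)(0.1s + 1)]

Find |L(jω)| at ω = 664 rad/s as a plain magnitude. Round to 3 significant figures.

1.04

At ω = 664 rad/s:
zero (1 + j664·0.05) = 1 + j33.2 → |·| ≈ 33.215, ∠ ≈ 88.27°
zero (1 + j664·0.005) = 1 + j3.32 → |·| ≈ 3.4673, ∠ ≈ 73.24°
pole (1 + j664·0.5) = 1 + j332 → |·| ≈ 332, ∠ ≈ 89.83°
pole (1 + j664·0.1) = 1 + j66.4 → |·| ≈ 66.408, ∠ ≈ 89.14°
|L| = 200 · 33.215 · 3.4673 / (332 · 66.408) ≈ 1.0447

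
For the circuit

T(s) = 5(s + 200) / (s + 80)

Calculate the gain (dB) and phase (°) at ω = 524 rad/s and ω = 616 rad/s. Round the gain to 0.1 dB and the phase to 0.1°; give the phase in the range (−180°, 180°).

At s = jω = j524:
zero (s+200): 200 + j524 → |·| = √(200²+524²) = √314576 ≈ 560.87, ∠ = arctan(524/200) ≈ 69.11°
pole (s+80): 80 + j524 → |·| = √(80²+524²) = √280976 ≈ 530.07, ∠ = arctan(524/80) ≈ 81.32°
|T| = 5 · 560.87 / 530.07 ≈ 5.2905
Gain = 20 log₁₀(5.2905) ≈ 14.47 dB
∠T = 69.11° − 81.32° = -12.21°

At s = jω = j616:
zero (s+200): 200 + j616 → |·| = √(200²+616²) = √419456 ≈ 647.65, ∠ = arctan(616/200) ≈ 72.01°
pole (s+80): 80 + j616 → |·| = √(80²+616²) = √385856 ≈ 621.17, ∠ = arctan(616/80) ≈ 82.60°
|T| = 5 · 647.65 / 621.17 ≈ 5.2131
Gain = 20 log₁₀(5.2131) ≈ 14.34 dB
∠T = 72.01° − 82.60° = -10.59°

ω = 524: 14.5 dB, -12.2°; ω = 616: 14.3 dB, -10.6°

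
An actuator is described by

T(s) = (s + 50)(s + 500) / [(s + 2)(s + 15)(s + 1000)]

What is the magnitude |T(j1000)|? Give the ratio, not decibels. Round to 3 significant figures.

0.000791

At s = jω = j1000:
zero (s+50): 50 + j1000 → |·| = √(50²+1000²) = √1002500 ≈ 1001.2, ∠ = arctan(1000/50) ≈ 87.14°
zero (s+500): 500 + j1000 → |·| = √(500²+1000²) = √1250000 ≈ 1118, ∠ = arctan(1000/500) ≈ 63.43°
pole (s+2): 2 + j1000 → |·| = √(2²+1000²) = √1000004 ≈ 1000, ∠ = arctan(1000/2) ≈ 89.89°
pole (s+15): 15 + j1000 → |·| = √(15²+1000²) = √1000225 ≈ 1000.1, ∠ = arctan(1000/15) ≈ 89.14°
pole (s+1000): 1000 + j1000 → |·| = √(1000²+1000²) = √2000000 ≈ 1414.2, ∠ = arctan(1000/1000) ≈ 45.00°
|T| = 1 · 1.1193e+06 / 1.4143e+09 ≈ 0.00079142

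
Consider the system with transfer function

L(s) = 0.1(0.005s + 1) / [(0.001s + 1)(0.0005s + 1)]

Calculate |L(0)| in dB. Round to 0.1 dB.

-20.0 dB

L(0) = 0.1 · 1 / 1 = 0.1
20 log₁₀(0.1) ≈ -20.00 dB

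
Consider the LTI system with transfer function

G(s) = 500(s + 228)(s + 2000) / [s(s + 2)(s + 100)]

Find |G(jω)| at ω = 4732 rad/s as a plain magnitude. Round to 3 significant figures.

0.115

At s = jω = j4732:
zero (s+228): 228 + j4732 → |·| = √(228²+4732²) = √22443808 ≈ 4737.5, ∠ = arctan(4732/228) ≈ 87.24°
zero (s+2000): 2000 + j4732 → |·| = √(2000²+4732²) = √26391824 ≈ 5137.3, ∠ = arctan(4732/2000) ≈ 67.09°
pole (s+2): 2 + j4732 → |·| = √(2²+4732²) = √22391828 ≈ 4732, ∠ = arctan(4732/2) ≈ 89.98°
pole (s+100): 100 + j4732 → |·| = √(100²+4732²) = √22401824 ≈ 4733.1, ∠ = arctan(4732/100) ≈ 88.79°
pole at origin: |s| = 4732, ∠ = 90.00° (in denominator)
|G| = 500 · 2.4338e+07 / 1.0598e+11 ≈ 0.11482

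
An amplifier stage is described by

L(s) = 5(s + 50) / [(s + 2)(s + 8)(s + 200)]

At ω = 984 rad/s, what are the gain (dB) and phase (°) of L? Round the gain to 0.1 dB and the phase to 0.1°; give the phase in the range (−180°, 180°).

-105.9 dB, -170.8°

At s = jω = j984:
zero (s+50): 50 + j984 → |·| = √(50²+984²) = √970756 ≈ 985.27, ∠ = arctan(984/50) ≈ 87.09°
pole (s+2): 2 + j984 → |·| = √(2²+984²) = √968260 ≈ 984, ∠ = arctan(984/2) ≈ 89.88°
pole (s+8): 8 + j984 → |·| = √(8²+984²) = √968320 ≈ 984.03, ∠ = arctan(984/8) ≈ 89.53°
pole (s+200): 200 + j984 → |·| = √(200²+984²) = √1008256 ≈ 1004.1, ∠ = arctan(984/200) ≈ 78.51°
|L| = 5 · 985.27 / 9.7226e+08 ≈ 5.0669e-06
Gain = 20 log₁₀(5.0669e-06) ≈ -105.91 dB
∠L = 87.09° − 257.92° = -170.83°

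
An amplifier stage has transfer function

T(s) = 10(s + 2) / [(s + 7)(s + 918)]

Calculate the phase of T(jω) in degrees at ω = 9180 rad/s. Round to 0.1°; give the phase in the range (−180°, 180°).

At s = jω = j9180:
zero (s+2): 2 + j9180 → |·| = √(2²+9180²) = √84272404 ≈ 9180, ∠ = arctan(9180/2) ≈ 89.99°
pole (s+7): 7 + j9180 → |·| = √(7²+9180²) = √84272449 ≈ 9180, ∠ = arctan(9180/7) ≈ 89.96°
pole (s+918): 918 + j9180 → |·| = √(918²+9180²) = √85115124 ≈ 9225.8, ∠ = arctan(9180/918) ≈ 84.29°
∠T = 89.99° − 174.25° = -84.26°

-84.3°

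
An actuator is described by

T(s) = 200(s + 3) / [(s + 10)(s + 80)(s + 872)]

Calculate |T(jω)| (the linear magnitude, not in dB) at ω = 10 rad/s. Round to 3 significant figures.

0.00210

At s = jω = j10:
zero (s+3): 3 + j10 → |·| = √(3²+10²) = √109 ≈ 10.44, ∠ = arctan(10/3) ≈ 73.30°
pole (s+10): 10 + j10 → |·| = √(10²+10²) = √200 ≈ 14.142, ∠ = arctan(10/10) ≈ 45.00°
pole (s+80): 80 + j10 → |·| = √(80²+10²) = √6500 ≈ 80.623, ∠ = arctan(10/80) ≈ 7.13°
pole (s+872): 872 + j10 → |·| = √(872²+10²) = √760484 ≈ 872.06, ∠ = arctan(10/872) ≈ 0.66°
|T| = 200 · 10.44 / 9.943e+05 ≈ 0.0021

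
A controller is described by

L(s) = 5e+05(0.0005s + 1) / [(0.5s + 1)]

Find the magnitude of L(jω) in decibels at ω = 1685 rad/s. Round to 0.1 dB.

At ω = 1685 rad/s:
zero (1 + j1685·0.0005) = 1 + j0.8425 → |·| ≈ 1.3076, ∠ ≈ 40.11°
pole (1 + j1685·0.5) = 1 + j842.5 → |·| ≈ 842.5, ∠ ≈ 89.93°
|L| = 5e+05 · 1.3076 / (842.5) ≈ 776.02
Gain = 20 log₁₀(776.02) ≈ 57.80 dB

57.8 dB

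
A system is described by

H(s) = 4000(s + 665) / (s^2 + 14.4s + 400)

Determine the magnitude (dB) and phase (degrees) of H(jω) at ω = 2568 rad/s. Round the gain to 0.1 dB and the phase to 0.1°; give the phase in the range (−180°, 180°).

At s = jω = j2568:
zero (s+665): 665 + j2568 → |·| = √(665²+2568²) = √7036849 ≈ 2652.7, ∠ = arctan(2568/665) ≈ 75.48°
quadratic: (j2568)² + 14.4·j2568 + 400 = -6594224 + j36979.2 → |·| ≈ 6.5943e+06, ∠ ≈ 179.68°
|H| = 4000 · 2652.7 / 6.5943e+06 ≈ 1.6091
Gain = 20 log₁₀(1.6091) ≈ 4.13 dB
∠H = 75.48° − 179.68° = -104.20°

4.1 dB, -104.2°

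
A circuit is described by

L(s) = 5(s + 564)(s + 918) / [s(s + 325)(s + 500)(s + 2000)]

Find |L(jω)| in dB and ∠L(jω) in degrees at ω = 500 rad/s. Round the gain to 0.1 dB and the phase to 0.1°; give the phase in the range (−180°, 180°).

At s = jω = j500:
zero (s+564): 564 + j500 → |·| = √(564²+500²) = √568096 ≈ 753.72, ∠ = arctan(500/564) ≈ 41.56°
zero (s+918): 918 + j500 → |·| = √(918²+500²) = √1092724 ≈ 1045.3, ∠ = arctan(500/918) ≈ 28.58°
pole (s+325): 325 + j500 → |·| = √(325²+500²) = √355625 ≈ 596.34, ∠ = arctan(500/325) ≈ 56.98°
pole (s+500): 500 + j500 → |·| = √(500²+500²) = √500000 ≈ 707.11, ∠ = arctan(500/500) ≈ 45.00°
pole (s+2000): 2000 + j500 → |·| = √(2000²+500²) = √4250000 ≈ 2061.6, ∠ = arctan(500/2000) ≈ 14.04°
pole at origin: |s| = 500, ∠ = 90.00° (in denominator)
|L| = 5 · 7.8786e+05 / 4.3467e+11 ≈ 9.0627e-06
Gain = 20 log₁₀(9.0627e-06) ≈ -100.85 dB
∠L = 70.14° − 206.02° = -135.88°

-100.9 dB, -135.9°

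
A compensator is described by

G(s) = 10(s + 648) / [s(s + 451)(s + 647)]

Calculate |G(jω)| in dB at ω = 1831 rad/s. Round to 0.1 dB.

At s = jω = j1831:
zero (s+648): 648 + j1831 → |·| = √(648²+1831²) = √3772465 ≈ 1942.3, ∠ = arctan(1831/648) ≈ 70.51°
pole (s+451): 451 + j1831 → |·| = √(451²+1831²) = √3555962 ≈ 1885.7, ∠ = arctan(1831/451) ≈ 76.16°
pole (s+647): 647 + j1831 → |·| = √(647²+1831²) = √3771170 ≈ 1942, ∠ = arctan(1831/647) ≈ 70.54°
pole at origin: |s| = 1831, ∠ = 90.00° (in denominator)
|G| = 10 · 1942.3 / 6.7052e+09 ≈ 2.8967e-06
Gain = 20 log₁₀(2.8967e-06) ≈ -110.76 dB

-110.8 dB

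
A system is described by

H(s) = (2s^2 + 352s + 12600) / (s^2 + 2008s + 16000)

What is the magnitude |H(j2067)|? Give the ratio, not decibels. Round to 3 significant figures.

1.44

Substitute s = j2067:
Numerator: 2(j2067)^2 + 352(j2067) + 12600 = -8532378 + j727584
Denominator: (j2067)^2 + 2008(j2067) + 16000 = -4256489 + j4150536
|N| = √(8532378² + 727584²) ≈ 8.5633e+06, ∠N ≈ 175.13°
|D| = √(4256489² + 4150536²) ≈ 5.9451e+06, ∠D ≈ 135.72°
|H| = 8.5633e+06 / 5.9451e+06 ≈ 1.4404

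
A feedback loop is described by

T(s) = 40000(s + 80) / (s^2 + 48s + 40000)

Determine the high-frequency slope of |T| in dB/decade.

-20 dB/decade

Each pole contributes −20 dB/decade at high frequency; each zero contributes +20 dB/decade.
Net: 1 zero(s) − 2 pole(s) → -20 dB/decade.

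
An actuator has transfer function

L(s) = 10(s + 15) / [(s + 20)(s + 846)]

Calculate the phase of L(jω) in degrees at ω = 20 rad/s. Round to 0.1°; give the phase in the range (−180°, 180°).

At s = jω = j20:
zero (s+15): 15 + j20 → |·| = √(15²+20²) = √625 ≈ 25, ∠ = arctan(20/15) ≈ 53.13°
pole (s+20): 20 + j20 → |·| = √(20²+20²) = √800 ≈ 28.284, ∠ = arctan(20/20) ≈ 45.00°
pole (s+846): 846 + j20 → |·| = √(846²+20²) = √716116 ≈ 846.24, ∠ = arctan(20/846) ≈ 1.35°
∠L = 53.13° − 46.35° = 6.78°

6.8°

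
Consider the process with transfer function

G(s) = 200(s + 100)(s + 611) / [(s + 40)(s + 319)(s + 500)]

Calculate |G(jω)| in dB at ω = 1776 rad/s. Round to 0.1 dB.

-18.9 dB

At s = jω = j1776:
zero (s+100): 100 + j1776 → |·| = √(100²+1776²) = √3164176 ≈ 1778.8, ∠ = arctan(1776/100) ≈ 86.78°
zero (s+611): 611 + j1776 → |·| = √(611²+1776²) = √3527497 ≈ 1878.2, ∠ = arctan(1776/611) ≈ 71.02°
pole (s+40): 40 + j1776 → |·| = √(40²+1776²) = √3155776 ≈ 1776.5, ∠ = arctan(1776/40) ≈ 88.71°
pole (s+319): 319 + j1776 → |·| = √(319²+1776²) = √3255937 ≈ 1804.4, ∠ = arctan(1776/319) ≈ 79.82°
pole (s+500): 500 + j1776 → |·| = √(500²+1776²) = √3404176 ≈ 1845, ∠ = arctan(1776/500) ≈ 74.28°
|G| = 200 · 3.3409e+06 / 5.9142e+09 ≈ 0.11298
Gain = 20 log₁₀(0.11298) ≈ -18.94 dB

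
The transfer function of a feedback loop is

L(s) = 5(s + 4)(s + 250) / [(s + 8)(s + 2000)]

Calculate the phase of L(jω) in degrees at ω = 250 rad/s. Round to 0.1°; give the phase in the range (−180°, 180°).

38.8°

At s = jω = j250:
zero (s+4): 4 + j250 → |·| = √(4²+250²) = √62516 ≈ 250.03, ∠ = arctan(250/4) ≈ 89.08°
zero (s+250): 250 + j250 → |·| = √(250²+250²) = √125000 ≈ 353.55, ∠ = arctan(250/250) ≈ 45.00°
pole (s+8): 8 + j250 → |·| = √(8²+250²) = √62564 ≈ 250.13, ∠ = arctan(250/8) ≈ 88.17°
pole (s+2000): 2000 + j250 → |·| = √(2000²+250²) = √4062500 ≈ 2015.6, ∠ = arctan(250/2000) ≈ 7.13°
∠L = 134.08° − 95.30° = 38.78°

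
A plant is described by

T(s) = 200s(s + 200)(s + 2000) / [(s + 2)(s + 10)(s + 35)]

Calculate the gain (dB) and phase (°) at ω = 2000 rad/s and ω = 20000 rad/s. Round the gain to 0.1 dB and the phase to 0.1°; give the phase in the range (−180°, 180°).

At s = jω = j2000:
zero (s+200): 200 + j2000 → |·| = √(200²+2000²) = √4040000 ≈ 2010, ∠ = arctan(2000/200) ≈ 84.29°
zero (s+2000): 2000 + j2000 → |·| = √(2000²+2000²) = √8000000 ≈ 2828.4, ∠ = arctan(2000/2000) ≈ 45.00°
zero at origin: s = j2000 → |·| = 2000, ∠ = 90.00°
pole (s+2): 2 + j2000 → |·| = √(2²+2000²) = √4000004 ≈ 2000, ∠ = arctan(2000/2) ≈ 89.94°
pole (s+10): 10 + j2000 → |·| = √(10²+2000²) = √4000100 ≈ 2000, ∠ = arctan(2000/10) ≈ 89.71°
pole (s+35): 35 + j2000 → |·| = √(35²+2000²) = √4001225 ≈ 2000.3, ∠ = arctan(2000/35) ≈ 89.00°
|T| = 200 · 1.137e+10 / 8.0012e+09 ≈ 284.21
Gain = 20 log₁₀(284.21) ≈ 49.07 dB
∠T = 219.29° − 268.65° = -49.36°

At s = jω = j20000:
zero (s+200): 200 + j20000 → |·| = √(200²+20000²) = √400040000 ≈ 20001, ∠ = arctan(20000/200) ≈ 89.43°
zero (s+2000): 2000 + j20000 → |·| = √(2000²+20000²) = √404000000 ≈ 20100, ∠ = arctan(20000/2000) ≈ 84.29°
zero at origin: s = j20000 → |·| = 20000, ∠ = 90.00°
pole (s+2): 2 + j20000 → |·| = √(2²+20000²) = √400000004 ≈ 20000, ∠ = arctan(20000/2) ≈ 89.99°
pole (s+10): 10 + j20000 → |·| = √(10²+20000²) = √400000100 ≈ 20000, ∠ = arctan(20000/10) ≈ 89.97°
pole (s+35): 35 + j20000 → |·| = √(35²+20000²) = √400001225 ≈ 20000, ∠ = arctan(20000/35) ≈ 89.90°
|T| = 200 · 8.0404e+12 / 8e+12 ≈ 201.01
Gain = 20 log₁₀(201.01) ≈ 46.06 dB
∠T = 263.72° − 269.86° = -6.14°

ω = 2000: 49.1 dB, -49.4°; ω = 20000: 46.1 dB, -6.1°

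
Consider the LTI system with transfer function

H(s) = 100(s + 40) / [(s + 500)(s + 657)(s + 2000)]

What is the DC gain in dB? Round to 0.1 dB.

-104.3 dB

H(0) = 100·40 / (500·657·2000) ≈ 6.0883e-06
20 log₁₀(6.0883e-06) ≈ -104.31 dB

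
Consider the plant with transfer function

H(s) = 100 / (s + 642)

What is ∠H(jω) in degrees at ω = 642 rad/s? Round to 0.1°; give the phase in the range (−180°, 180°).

-45.0°

Substitute s = j642:
Numerator: 100 = 100 + j0
Denominator: (j642) + 642 = 642 + j642
|N| = √(100² + 0²) ≈ 100, ∠N ≈ 0.00°
|D| = √(642² + 642²) ≈ 907.93, ∠D ≈ 45.00°
∠H = 0.00° − 45.00° = -45.00°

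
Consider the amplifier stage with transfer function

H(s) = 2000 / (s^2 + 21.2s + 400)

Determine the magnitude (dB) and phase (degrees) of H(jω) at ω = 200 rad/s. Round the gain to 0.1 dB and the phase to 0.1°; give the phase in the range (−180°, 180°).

-26.0 dB, -173.9°

At s = jω = j200:
quadratic: (j200)² + 21.2·j200 + 400 = -39600 + j4240 → |·| ≈ 39826, ∠ ≈ 173.89°
|H| = 2000 / 39826 ≈ 0.050218
Gain = 20 log₁₀(0.050218) ≈ -25.98 dB
∠H = 0.00° − 173.89° = -173.89°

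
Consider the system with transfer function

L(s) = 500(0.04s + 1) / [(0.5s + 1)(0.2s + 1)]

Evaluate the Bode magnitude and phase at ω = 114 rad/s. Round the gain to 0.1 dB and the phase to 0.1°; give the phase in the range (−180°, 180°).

5.1 dB, -98.9°

At ω = 114 rad/s:
zero (1 + j114·0.04) = 1 + j4.56 → |·| ≈ 4.6684, ∠ ≈ 77.63°
pole (1 + j114·0.5) = 1 + j57 → |·| ≈ 57.009, ∠ ≈ 88.99°
pole (1 + j114·0.2) = 1 + j22.8 → |·| ≈ 22.822, ∠ ≈ 87.49°
|L| = 500 · 4.6684 / (57.009 · 22.822) ≈ 1.7941
Gain = 20 log₁₀(1.7941) ≈ 5.08 dB
∠L = (77.63°) − (88.99° + 87.49°) = -98.85°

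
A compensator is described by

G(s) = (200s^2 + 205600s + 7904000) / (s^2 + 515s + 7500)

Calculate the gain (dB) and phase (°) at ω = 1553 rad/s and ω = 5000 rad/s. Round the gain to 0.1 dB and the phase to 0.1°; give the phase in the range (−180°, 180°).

Substitute s = j1553:
Numerator: 200(j1553)^2 + 205600(j1553) + 7904000 = -474457800 + j319296800
Denominator: (j1553)^2 + 515(j1553) + 7500 = -2404309 + j799795
|N| = √(474457800² + 319296800²) ≈ 5.7189e+08, ∠N ≈ 146.06°
|D| = √(2404309² + 799795²) ≈ 2.5338e+06, ∠D ≈ 161.60°
|G| = 5.7189e+08 / 2.5338e+06 ≈ 225.7
Gain = 20 log₁₀(225.7) ≈ 47.07 dB
∠G = 146.06° − 161.60° = -15.54°

Substitute s = j5000:
Numerator: 200(j5000)^2 + 205600(j5000) + 7904000 = -4992096000 + j1028000000
Denominator: (j5000)^2 + 515(j5000) + 7500 = -24992500 + j2575000
|N| = √(4992096000² + 1028000000²) ≈ 5.0968e+09, ∠N ≈ 168.36°
|D| = √(24992500² + 2575000²) ≈ 2.5125e+07, ∠D ≈ 174.12°
|G| = 5.0968e+09 / 2.5125e+07 ≈ 202.86
Gain = 20 log₁₀(202.86) ≈ 46.14 dB
∠G = 168.36° − 174.12° = -5.76°

ω = 1553: 47.1 dB, -15.5°; ω = 5000: 46.1 dB, -5.8°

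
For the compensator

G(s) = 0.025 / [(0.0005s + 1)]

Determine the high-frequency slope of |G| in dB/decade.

-20 dB/decade

Each pole contributes −20 dB/decade at high frequency; each zero contributes +20 dB/decade.
Net: 0 zero(s) − 1 pole(s) → -20 dB/decade.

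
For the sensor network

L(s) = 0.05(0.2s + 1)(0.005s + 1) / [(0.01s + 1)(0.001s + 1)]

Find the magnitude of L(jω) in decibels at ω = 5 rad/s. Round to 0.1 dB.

-23.0 dB

At ω = 5 rad/s:
zero (1 + j5·0.2) = 1 + j1 → |·| ≈ 1.4142, ∠ ≈ 45.00°
zero (1 + j5·0.005) = 1 + j0.025 → |·| ≈ 1.0003, ∠ ≈ 1.43°
pole (1 + j5·0.01) = 1 + j0.05 → |·| ≈ 1.0012, ∠ ≈ 2.86°
pole (1 + j5·0.001) = 1 + j0.005 → |·| ≈ 1, ∠ ≈ 0.29°
|L| = 0.05 · 1.4142 · 1.0003 / (1.0012 · 1) ≈ 0.070646
Gain = 20 log₁₀(0.070646) ≈ -23.02 dB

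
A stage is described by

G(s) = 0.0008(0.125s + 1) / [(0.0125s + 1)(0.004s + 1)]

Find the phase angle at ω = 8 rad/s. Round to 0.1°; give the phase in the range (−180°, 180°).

37.5°

At ω = 8 rad/s:
zero (1 + j8·0.125) = 1 + j1 → |·| ≈ 1.4142, ∠ ≈ 45.00°
pole (1 + j8·0.0125) = 1 + j0.1 → |·| ≈ 1.005, ∠ ≈ 5.71°
pole (1 + j8·0.004) = 1 + j0.032 → |·| ≈ 1.0005, ∠ ≈ 1.83°
∠G = (45.00°) − (5.71° + 1.83°) = 37.46°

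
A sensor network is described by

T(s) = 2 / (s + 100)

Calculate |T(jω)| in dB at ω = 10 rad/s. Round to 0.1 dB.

Substitute s = j10:
Numerator: 2 = 2 + j0
Denominator: (j10) + 100 = 100 + j10
|N| = √(2² + 0²) ≈ 2, ∠N ≈ 0.00°
|D| = √(100² + 10²) ≈ 100.5, ∠D ≈ 5.71°
|T| = 2 / 100.5 ≈ 0.0199
Gain = 20 log₁₀(0.0199) ≈ -34.02 dB

-34.0 dB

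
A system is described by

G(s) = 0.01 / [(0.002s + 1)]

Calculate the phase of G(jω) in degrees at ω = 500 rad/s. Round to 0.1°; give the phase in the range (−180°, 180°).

-45.0°

At ω = 500 rad/s:
pole (1 + j500·0.002) = 1 + j1 → |·| ≈ 1.4142, ∠ ≈ 45.00°
∠G = (0°) − (45.00°) = -45.00°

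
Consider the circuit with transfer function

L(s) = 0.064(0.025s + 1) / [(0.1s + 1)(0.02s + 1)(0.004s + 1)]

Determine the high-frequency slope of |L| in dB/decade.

Each pole contributes −20 dB/decade at high frequency; each zero contributes +20 dB/decade.
Net: 1 zero(s) − 3 pole(s) → -40 dB/decade.

-40 dB/decade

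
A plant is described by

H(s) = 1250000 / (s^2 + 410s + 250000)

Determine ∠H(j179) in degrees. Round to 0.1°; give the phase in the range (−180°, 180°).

-18.6°

At s = jω = j179:
quadratic: (j179)² + 410·j179 + 250000 = 217959 + j73390 → |·| ≈ 2.2998e+05, ∠ ≈ 18.61°
∠H = 0.00° − 18.61° = -18.61°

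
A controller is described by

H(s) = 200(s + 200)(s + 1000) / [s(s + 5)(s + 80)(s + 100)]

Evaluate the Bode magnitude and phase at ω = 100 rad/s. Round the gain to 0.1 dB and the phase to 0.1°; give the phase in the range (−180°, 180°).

-12.1 dB, 118.8°

At s = jω = j100:
zero (s+200): 200 + j100 → |·| = √(200²+100²) = √50000 ≈ 223.61, ∠ = arctan(100/200) ≈ 26.57°
zero (s+1000): 1000 + j100 → |·| = √(1000²+100²) = √1010000 ≈ 1005, ∠ = arctan(100/1000) ≈ 5.71°
pole (s+5): 5 + j100 → |·| = √(5²+100²) = √10025 ≈ 100.12, ∠ = arctan(100/5) ≈ 87.14°
pole (s+80): 80 + j100 → |·| = √(80²+100²) = √16400 ≈ 128.06, ∠ = arctan(100/80) ≈ 51.34°
pole (s+100): 100 + j100 → |·| = √(100²+100²) = √20000 ≈ 141.42, ∠ = arctan(100/100) ≈ 45.00°
pole at origin: |s| = 100, ∠ = 90.00° (in denominator)
|H| = 200 · 2.2473e+05 / 1.8132e+08 ≈ 0.24788
Gain = 20 log₁₀(0.24788) ≈ -12.12 dB
∠H = 32.28° − 273.48° = -241.20° ≡ 118.80° (principal value)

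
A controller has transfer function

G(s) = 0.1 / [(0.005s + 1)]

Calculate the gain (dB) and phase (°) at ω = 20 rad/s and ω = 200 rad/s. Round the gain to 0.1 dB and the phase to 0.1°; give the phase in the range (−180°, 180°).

At ω = 20 rad/s:
pole (1 + j20·0.005) = 1 + j0.1 → |·| ≈ 1.005, ∠ ≈ 5.71°
|G| = 0.1 · 1 / (1.005) ≈ 0.099502
Gain = 20 log₁₀(0.099502) ≈ -20.04 dB
∠G = (0°) − (5.71°) = -5.71°

At ω = 200 rad/s:
pole (1 + j200·0.005) = 1 + j1 → |·| ≈ 1.4142, ∠ ≈ 45.00°
|G| = 0.1 · 1 / (1.4142) ≈ 0.070711
Gain = 20 log₁₀(0.070711) ≈ -23.01 dB
∠G = (0°) − (45.00°) = -45.00°

ω = 20: -20.0 dB, -5.7°; ω = 200: -23.0 dB, -45.0°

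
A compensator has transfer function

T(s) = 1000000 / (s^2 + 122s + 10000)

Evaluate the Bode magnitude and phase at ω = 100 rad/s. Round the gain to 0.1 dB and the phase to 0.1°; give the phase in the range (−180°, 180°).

At s = jω = j100:
quadratic: (j100)² + 122·j100 + 10000 = 0 + j12200 → |·| ≈ 12200, ∠ ≈ 90.00°
|T| = 1000000 / 12200 ≈ 81.967
Gain = 20 log₁₀(81.967) ≈ 38.27 dB
∠T = 0.00° − 90.00° = -90.00°

38.3 dB, -90.0°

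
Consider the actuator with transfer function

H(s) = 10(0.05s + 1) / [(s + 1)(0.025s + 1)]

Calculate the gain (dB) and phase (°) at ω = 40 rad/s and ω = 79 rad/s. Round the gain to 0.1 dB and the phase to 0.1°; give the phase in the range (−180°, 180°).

ω = 40: -8.1 dB, -70.1°; ω = 79: -12.7 dB, -76.6°

At ω = 40 rad/s:
zero (1 + j40·0.05) = 1 + j2 → |·| ≈ 2.2361, ∠ ≈ 63.43°
pole (1 + j40·1) = 1 + j40 → |·| ≈ 40.012, ∠ ≈ 88.57°
pole (1 + j40·0.025) = 1 + j1 → |·| ≈ 1.4142, ∠ ≈ 45.00°
|H| = 10 · 2.2361 / (40.012 · 1.4142) ≈ 0.39518
Gain = 20 log₁₀(0.39518) ≈ -8.06 dB
∠H = (63.43°) − (88.57° + 45.00°) = -70.14°

At ω = 79 rad/s:
zero (1 + j79·0.05) = 1 + j3.95 → |·| ≈ 4.0746, ∠ ≈ 75.79°
pole (1 + j79·1) = 1 + j79 → |·| ≈ 79.006, ∠ ≈ 89.27°
pole (1 + j79·0.025) = 1 + j1.975 → |·| ≈ 2.2137, ∠ ≈ 63.15°
|H| = 10 · 4.0746 / (79.006 · 2.2137) ≈ 0.23297
Gain = 20 log₁₀(0.23297) ≈ -12.65 dB
∠H = (75.79°) − (89.27° + 63.15°) = -76.63°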